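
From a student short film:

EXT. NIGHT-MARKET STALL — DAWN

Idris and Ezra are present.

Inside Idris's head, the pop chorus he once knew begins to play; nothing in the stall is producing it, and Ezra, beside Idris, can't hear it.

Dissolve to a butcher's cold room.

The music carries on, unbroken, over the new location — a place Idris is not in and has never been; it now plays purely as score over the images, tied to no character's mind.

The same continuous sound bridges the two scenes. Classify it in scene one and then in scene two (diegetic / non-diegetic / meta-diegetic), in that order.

Scene one: the music exists only inside Idris's mind; Ezra can't hear it → meta-diegetic.
Scene two: it's detached from Idris entirely and plays over unrelated images with no in-world source — conventional underscore → non-diegetic.

meta-diegetic, non-diegetic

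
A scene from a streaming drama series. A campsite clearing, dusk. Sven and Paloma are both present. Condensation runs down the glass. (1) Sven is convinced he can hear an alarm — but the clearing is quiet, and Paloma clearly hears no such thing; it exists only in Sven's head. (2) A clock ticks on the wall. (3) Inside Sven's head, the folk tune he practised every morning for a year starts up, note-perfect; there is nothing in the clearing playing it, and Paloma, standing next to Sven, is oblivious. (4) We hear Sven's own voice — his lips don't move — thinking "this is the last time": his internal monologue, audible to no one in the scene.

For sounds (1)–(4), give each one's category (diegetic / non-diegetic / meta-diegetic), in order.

meta-diegetic, diegetic, meta-diegetic, meta-diegetic

(1) is meta-diegetic: Sven alone 'hears' it — an imagined sound, not present in the space.
Sound (2): an in-world source (a clock); characters could hear it, so diegetic.
(3) is meta-diegetic: the music is a memory playing inside Sven's mind alone; no real-world source, Paloma can't hear it.
Sound (4): it's Sven's unspoken thought, heard only by the audience via his subjectivity, so meta-diegetic.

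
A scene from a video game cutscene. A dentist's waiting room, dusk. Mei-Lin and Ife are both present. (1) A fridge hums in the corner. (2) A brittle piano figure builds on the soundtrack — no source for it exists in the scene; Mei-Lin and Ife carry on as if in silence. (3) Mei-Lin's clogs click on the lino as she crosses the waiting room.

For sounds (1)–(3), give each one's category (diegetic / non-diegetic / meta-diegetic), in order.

diegetic, non-diegetic, diegetic

Sound (1): a fridge is part of the location's real environment, so diegetic.
Sound (2): it has no source in the story world and no character can hear it — it's underscore, so non-diegetic.
(3) a character's body making contact with the set — an in-world sound → diegetic.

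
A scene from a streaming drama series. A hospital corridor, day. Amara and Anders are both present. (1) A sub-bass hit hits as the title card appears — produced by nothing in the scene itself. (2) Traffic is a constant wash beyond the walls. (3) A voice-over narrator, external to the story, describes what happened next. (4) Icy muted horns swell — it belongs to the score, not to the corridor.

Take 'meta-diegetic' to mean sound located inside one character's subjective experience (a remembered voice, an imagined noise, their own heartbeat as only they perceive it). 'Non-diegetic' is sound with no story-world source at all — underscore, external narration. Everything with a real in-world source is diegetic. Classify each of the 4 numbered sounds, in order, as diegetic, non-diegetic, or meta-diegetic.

non-diegetic, diegetic, non-diegetic, non-diegetic

(1) nothing in the scene produces it; it's an accent added for the audience → non-diegetic.
Sound (2): it's the actual ambient sound of the location, so diegetic.
(3) is non-diegetic: commentary laid over the scene from outside the fiction.
Sound (4): nothing in the corridor produces it and the characters don't hear it — pure soundtrack, so non-diegetic.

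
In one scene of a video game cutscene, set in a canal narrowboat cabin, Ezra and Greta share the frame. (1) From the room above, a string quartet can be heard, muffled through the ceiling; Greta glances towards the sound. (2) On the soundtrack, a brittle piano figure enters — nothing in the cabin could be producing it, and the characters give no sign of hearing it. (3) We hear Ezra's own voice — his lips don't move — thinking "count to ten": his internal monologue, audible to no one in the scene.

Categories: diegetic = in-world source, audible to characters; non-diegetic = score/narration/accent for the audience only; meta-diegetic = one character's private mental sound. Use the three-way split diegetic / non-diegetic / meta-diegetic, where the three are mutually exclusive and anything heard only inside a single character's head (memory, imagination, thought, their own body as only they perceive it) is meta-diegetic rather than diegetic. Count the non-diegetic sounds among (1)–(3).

1

(1) is diegetic: the music has an off-screen but real-world source and a character hears it.
Sound (2): score with no on-screen or off-screen source; it exists for the audience alone, so non-diegetic.
(3) is meta-diegetic: Ezra's thought-voice: a private mental sound no other character can hear.
Non-diegetic: (2) — that's 1.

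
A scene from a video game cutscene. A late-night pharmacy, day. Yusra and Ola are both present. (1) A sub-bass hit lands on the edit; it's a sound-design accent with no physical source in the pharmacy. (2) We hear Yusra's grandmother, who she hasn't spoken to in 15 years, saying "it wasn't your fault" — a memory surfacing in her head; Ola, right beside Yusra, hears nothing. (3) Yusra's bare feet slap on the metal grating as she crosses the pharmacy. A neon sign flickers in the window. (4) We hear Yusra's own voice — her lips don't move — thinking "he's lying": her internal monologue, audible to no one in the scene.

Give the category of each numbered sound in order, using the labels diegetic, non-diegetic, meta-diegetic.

non-diegetic, meta-diegetic, diegetic, meta-diegetic

(1) it's a sound-design accent with no in-world source; no one in the scene can hear it → non-diegetic.
(2) the voice is a memory playing only inside Yusra's mind; Ola can't hear it → meta-diegetic.
(3) is diegetic: it's the physical sound of Yusra moving in the space.
(4) is meta-diegetic: internal monologue — inside Yusra's mind, not spoken into the scene.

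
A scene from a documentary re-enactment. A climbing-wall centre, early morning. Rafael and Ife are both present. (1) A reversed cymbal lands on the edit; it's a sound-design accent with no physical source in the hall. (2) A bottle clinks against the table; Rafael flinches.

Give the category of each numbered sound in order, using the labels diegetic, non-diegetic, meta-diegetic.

(1) is non-diegetic: nothing in the scene produces it; it's an accent added for the audience.
Sound (2): the sound comes from a bottle physically present in the location, so diegetic.

non-diegetic, diegetic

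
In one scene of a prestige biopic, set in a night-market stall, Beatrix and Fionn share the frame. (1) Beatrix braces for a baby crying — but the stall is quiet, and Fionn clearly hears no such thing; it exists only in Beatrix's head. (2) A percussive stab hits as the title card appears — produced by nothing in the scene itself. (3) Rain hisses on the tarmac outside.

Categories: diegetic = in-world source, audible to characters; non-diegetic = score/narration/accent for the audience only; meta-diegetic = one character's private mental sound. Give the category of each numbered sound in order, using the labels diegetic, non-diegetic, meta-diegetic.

Sound (1): Beatrix alone 'hears' it — an imagined sound, not present in the space, so meta-diegetic.
(2) is non-diegetic: it's a sound-design accent with no in-world source; no one in the scene can hear it.
(3) it's the actual ambient sound of the location → diegetic.

meta-diegetic, non-diegetic, diegetic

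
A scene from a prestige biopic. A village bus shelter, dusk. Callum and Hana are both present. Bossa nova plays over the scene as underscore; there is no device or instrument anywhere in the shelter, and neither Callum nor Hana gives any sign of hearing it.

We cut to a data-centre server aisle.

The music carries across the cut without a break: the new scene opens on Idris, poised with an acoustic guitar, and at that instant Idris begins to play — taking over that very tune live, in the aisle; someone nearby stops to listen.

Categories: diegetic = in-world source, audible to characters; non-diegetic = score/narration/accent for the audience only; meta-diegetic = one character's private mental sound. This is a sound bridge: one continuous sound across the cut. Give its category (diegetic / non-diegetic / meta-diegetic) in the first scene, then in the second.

Scene one: there's no in-world source anywhere and no character hears it — underscore for the audience only → non-diegetic.
Scene two: from the moment Idris starts playing, the tune is being performed on an acoustic guitar inside the story world and another character hears it → diegetic.

non-diegetic, diegetic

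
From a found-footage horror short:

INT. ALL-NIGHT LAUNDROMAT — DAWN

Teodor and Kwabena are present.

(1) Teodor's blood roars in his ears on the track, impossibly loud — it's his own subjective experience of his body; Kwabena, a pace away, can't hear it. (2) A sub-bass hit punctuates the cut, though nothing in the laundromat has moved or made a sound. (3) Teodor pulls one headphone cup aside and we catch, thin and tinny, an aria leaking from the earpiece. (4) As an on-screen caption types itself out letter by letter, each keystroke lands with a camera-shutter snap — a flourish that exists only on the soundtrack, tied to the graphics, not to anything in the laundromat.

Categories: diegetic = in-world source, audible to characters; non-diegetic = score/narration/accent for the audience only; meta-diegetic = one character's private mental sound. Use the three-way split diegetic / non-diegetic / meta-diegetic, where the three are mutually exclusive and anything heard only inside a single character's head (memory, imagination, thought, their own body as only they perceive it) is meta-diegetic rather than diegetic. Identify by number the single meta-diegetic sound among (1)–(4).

1

Sound (1): a subjective body sound — Teodor's private perception, inaudible to Kwabena, so meta-diegetic.
(2) is non-diegetic: it's a sound-design accent with no in-world source; no one in the scene can hear it.
Sound (3): it's leaking from a physical pair of headphones in the scene, so diegetic.
(4) is non-diegetic: the caption isn't part of the story world, so neither is the sound tied to it.
Only (1) is meta-diegetic.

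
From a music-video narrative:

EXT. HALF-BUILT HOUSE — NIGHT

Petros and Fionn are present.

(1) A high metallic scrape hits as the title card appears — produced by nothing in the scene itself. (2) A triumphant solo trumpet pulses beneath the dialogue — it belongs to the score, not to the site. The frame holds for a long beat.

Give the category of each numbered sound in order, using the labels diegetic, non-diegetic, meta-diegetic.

non-diegetic, non-diegetic

(1) nothing in the scene produces it; it's an accent added for the audience → non-diegetic.
(2) is non-diegetic: nothing in the site produces it and the characters don't hear it — pure soundtrack.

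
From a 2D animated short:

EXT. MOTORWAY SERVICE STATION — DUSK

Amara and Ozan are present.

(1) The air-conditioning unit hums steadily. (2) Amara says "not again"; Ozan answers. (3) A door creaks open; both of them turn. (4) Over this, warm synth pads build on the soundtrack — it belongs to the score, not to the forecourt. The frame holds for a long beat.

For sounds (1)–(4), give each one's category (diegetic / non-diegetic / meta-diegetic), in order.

diegetic, diegetic, diegetic, non-diegetic

(1) ambient/room sound belonging to the story's physical space → diegetic.
(2) is diegetic: Amara is a character speaking aloud in the scene.
(3) is diegetic: an in-world source (a door); characters could hear it.
(4) it has no source in the story world and no character can hear it — it's underscore → non-diegetic.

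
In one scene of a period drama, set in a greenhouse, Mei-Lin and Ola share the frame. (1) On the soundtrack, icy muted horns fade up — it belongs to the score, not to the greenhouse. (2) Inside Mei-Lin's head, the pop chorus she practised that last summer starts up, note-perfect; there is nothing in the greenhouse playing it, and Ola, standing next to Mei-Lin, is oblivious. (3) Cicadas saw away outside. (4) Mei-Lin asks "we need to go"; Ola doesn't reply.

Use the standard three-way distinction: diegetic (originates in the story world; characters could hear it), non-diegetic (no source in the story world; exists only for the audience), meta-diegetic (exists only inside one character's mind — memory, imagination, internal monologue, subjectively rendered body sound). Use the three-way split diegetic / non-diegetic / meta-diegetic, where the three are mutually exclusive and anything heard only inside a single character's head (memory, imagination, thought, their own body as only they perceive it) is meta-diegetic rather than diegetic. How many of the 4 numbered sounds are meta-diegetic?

1

Sound (1): it has no source in the story world and no character can hear it — it's underscore, so non-diegetic.
Sound (2): it lives in Mei-Lin's subjectivity, not in the greenhouse, so meta-diegetic.
(3) it's the actual ambient sound of the location → diegetic.
Sound (4): on-screen dialogue — Mei-Lin speaks and Ola is there to hear, so diegetic.
Meta-diegetic: (2) — that's 1.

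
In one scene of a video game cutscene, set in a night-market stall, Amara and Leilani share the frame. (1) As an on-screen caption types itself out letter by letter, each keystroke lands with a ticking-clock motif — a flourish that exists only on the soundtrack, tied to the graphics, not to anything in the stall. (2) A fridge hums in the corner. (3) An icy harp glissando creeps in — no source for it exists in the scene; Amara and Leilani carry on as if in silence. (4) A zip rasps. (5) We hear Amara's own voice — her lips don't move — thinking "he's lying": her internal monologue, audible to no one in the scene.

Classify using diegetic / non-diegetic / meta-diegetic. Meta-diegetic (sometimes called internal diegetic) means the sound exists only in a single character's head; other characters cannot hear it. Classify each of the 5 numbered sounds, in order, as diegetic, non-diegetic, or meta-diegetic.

(1) is non-diegetic: it accompanies on-screen graphics, not anything inside the story world.
Sound (2): a fridge is part of the location's real environment, so diegetic.
Sound (3): score with no on-screen or off-screen source; it exists for the audience alone, so non-diegetic.
Sound (4): the sound comes from a zip physically present in the location, so diegetic.
Sound (5): internal monologue — inside Amara's mind, not spoken into the scene, so meta-diegetic.

non-diegetic, diegetic, non-diegetic, diegetic, meta-diegetic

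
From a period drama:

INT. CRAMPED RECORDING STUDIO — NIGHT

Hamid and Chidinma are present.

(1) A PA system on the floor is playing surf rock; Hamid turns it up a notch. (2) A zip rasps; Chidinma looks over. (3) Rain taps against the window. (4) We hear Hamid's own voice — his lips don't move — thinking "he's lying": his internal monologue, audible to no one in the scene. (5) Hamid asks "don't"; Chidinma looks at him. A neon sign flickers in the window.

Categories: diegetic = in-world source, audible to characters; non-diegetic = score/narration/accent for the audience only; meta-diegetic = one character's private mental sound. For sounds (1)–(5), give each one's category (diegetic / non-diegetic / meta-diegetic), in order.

diegetic, diegetic, diegetic, meta-diegetic, diegetic

(1) a PA system is a physical source in the scene and Hamid reacts to it → diegetic.
(2) an in-world source (a zip); characters could hear it → diegetic.
(3) is diegetic: ambient/room sound belonging to the story's physical space.
(4) internal monologue — inside Hamid's mind, not spoken into the scene → meta-diegetic.
Sound (5): on-screen dialogue — Hamid speaks and Chidinma is there to hear, so diegetic.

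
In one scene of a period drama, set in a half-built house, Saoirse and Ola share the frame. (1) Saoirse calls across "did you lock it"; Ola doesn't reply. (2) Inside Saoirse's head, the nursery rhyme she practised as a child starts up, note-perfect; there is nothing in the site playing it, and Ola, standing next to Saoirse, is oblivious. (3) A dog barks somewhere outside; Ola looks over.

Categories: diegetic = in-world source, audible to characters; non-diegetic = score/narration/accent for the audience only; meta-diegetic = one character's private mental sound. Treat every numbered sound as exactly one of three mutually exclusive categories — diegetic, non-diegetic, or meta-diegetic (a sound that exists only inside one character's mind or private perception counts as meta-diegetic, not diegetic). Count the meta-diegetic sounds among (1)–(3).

1

(1) spoken by a character present in the story world → diegetic.
(2) is meta-diegetic: it lives in Saoirse's subjectivity, not in the site.
Sound (3): a dog is a real object/event in the scene's world, so diegetic.
So 1 of the 3 is meta-diegetic: (2).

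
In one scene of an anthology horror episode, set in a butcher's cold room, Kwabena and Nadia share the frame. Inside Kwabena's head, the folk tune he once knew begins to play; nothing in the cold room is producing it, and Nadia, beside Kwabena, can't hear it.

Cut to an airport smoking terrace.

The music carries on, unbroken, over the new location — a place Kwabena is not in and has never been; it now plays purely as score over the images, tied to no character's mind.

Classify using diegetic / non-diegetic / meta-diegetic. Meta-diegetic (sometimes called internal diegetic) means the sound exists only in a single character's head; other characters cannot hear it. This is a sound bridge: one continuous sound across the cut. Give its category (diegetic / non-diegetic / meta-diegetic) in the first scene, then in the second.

Scene one: the music exists only inside Kwabena's mind; Nadia can't hear it → meta-diegetic.
Scene two: it's detached from Kwabena entirely and plays over unrelated images with no in-world source — conventional underscore → non-diegetic.

meta-diegetic, non-diegetic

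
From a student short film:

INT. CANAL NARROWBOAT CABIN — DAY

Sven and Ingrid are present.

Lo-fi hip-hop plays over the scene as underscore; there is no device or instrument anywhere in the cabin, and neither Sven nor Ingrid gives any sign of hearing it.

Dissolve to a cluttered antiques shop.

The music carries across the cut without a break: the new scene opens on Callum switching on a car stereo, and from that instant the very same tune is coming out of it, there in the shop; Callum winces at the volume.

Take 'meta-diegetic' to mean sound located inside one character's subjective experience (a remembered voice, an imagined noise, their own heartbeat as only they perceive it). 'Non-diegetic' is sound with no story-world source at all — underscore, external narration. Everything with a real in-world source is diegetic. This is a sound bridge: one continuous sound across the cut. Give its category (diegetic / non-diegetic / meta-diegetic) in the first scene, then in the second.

Scene one: there's no in-world source anywhere and no character hears it — underscore for the audience only → non-diegetic.
Scene two: once Callum turns on a car stereo, the music has a real source in the story world and Callum reacts to it → diegetic.

non-diegetic, diegetic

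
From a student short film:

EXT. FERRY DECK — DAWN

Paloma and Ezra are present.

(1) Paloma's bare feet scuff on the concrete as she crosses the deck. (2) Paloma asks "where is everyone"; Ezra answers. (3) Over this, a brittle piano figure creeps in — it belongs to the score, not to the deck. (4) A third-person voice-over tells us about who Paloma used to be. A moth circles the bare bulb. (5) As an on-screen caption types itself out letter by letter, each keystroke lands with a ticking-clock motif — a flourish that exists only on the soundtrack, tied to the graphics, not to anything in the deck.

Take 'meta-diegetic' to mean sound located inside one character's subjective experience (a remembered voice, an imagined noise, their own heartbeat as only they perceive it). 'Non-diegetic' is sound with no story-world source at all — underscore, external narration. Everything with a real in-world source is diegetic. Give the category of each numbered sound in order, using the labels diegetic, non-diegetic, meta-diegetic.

diegetic, diegetic, non-diegetic, non-diegetic, non-diegetic

(1) it's the physical sound of Paloma moving in the space → diegetic.
(2) Paloma is a character speaking aloud in the scene → diegetic.
(3) is non-diegetic: nothing in the deck produces it and the characters don't hear it — pure soundtrack.
(4) is non-diegetic: commentary laid over the scene from outside the fiction.
Sound (5): it accompanies on-screen graphics, not anything inside the story world, so non-diegetic.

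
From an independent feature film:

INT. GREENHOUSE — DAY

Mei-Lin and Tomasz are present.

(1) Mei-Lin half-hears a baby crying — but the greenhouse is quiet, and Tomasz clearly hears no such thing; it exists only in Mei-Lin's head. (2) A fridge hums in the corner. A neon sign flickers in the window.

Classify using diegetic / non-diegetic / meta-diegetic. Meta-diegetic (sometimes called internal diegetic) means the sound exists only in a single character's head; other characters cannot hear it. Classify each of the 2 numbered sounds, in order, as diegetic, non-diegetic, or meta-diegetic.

Sound (1): the sound is imagined by Mei-Lin; nothing in the story world is producing it and Tomasz can't hear it, so meta-diegetic.
(2) is diegetic: it's the actual ambient sound of the location.

meta-diegetic, diegetic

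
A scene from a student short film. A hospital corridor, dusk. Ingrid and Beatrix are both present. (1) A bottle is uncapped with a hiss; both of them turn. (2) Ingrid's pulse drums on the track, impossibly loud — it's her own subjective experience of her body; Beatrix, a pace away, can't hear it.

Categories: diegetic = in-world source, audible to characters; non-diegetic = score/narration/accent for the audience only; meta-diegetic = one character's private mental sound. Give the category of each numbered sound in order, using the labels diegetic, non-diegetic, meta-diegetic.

(1) is diegetic: a bottle is a real object/event in the scene's world.
(2) is meta-diegetic: a subjective body sound — Ingrid's private perception, inaudible to Beatrix.

diegetic, meta-diegetic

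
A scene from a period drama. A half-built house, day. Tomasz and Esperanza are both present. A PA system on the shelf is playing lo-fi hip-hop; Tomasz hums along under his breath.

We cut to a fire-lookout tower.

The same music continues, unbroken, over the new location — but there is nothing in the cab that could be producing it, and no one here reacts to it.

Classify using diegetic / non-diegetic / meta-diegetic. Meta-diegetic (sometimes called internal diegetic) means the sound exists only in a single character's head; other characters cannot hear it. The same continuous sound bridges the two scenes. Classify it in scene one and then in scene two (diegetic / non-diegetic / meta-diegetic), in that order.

diegetic, non-diegetic

Scene one: a PA system is an on-screen source and Tomasz reacts to it → diegetic.
Scene two: there is no source in the cab and no one hears it — it's now underscore → non-diegetic.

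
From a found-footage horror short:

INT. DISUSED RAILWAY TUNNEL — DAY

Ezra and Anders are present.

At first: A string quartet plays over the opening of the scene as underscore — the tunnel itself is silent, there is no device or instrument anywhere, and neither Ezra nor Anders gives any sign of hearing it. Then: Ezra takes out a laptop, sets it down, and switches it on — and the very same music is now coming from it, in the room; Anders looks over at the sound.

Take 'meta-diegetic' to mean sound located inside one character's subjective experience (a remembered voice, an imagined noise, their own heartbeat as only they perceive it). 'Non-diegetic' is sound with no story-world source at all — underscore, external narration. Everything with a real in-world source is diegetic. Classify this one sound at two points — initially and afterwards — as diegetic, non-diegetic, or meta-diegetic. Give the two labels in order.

Initially: no in-world source exists and no character can hear it — underscore → non-diegetic.
Afterwards: a laptop is now a real source in the story world and the characters hear it → diegetic.

non-diegetic, diegetic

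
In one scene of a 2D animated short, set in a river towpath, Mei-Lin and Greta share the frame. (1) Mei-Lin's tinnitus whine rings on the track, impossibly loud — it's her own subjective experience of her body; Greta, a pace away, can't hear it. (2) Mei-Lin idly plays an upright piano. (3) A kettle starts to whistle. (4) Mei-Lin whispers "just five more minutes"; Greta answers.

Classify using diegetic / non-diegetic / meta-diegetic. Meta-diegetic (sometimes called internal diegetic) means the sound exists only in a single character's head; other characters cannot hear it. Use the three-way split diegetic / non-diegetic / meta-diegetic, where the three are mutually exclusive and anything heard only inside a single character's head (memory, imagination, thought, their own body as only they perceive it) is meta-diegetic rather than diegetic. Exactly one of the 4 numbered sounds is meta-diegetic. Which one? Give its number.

1

(1) is meta-diegetic: a subjective body sound — Mei-Lin's private perception, inaudible to Greta.
(2) is diegetic: a character is playing an upright piano on screen.
(3) a kettle is a real object/event in the scene's world → diegetic.
(4) spoken by a character present in the story world → diegetic.
Only (1) is meta-diegetic.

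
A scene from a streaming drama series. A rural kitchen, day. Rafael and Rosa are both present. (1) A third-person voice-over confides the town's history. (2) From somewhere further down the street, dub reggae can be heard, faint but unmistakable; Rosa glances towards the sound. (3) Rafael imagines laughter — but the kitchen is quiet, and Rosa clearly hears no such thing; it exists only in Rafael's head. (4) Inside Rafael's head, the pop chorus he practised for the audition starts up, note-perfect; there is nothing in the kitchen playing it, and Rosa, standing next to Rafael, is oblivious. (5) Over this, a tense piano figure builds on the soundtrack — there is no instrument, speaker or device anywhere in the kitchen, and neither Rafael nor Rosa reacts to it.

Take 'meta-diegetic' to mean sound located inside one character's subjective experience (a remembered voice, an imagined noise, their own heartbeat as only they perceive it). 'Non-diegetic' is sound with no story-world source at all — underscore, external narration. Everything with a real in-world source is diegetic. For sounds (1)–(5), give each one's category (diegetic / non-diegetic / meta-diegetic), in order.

Sound (1): the narrator exists outside the story world, addressing only the audience, so non-diegetic.
(2) is diegetic: off-screen diegetic: the source is out of frame but still in the story's space.
Sound (3): the sound is imagined by Rafael; nothing in the story world is producing it and Rosa can't hear it, so meta-diegetic.
(4) it lives in Rafael's subjectivity, not in the kitchen → meta-diegetic.
(5) is non-diegetic: it has no source in the story world and no character can hear it — it's underscore.

non-diegetic, diegetic, meta-diegetic, meta-diegetic, non-diegetic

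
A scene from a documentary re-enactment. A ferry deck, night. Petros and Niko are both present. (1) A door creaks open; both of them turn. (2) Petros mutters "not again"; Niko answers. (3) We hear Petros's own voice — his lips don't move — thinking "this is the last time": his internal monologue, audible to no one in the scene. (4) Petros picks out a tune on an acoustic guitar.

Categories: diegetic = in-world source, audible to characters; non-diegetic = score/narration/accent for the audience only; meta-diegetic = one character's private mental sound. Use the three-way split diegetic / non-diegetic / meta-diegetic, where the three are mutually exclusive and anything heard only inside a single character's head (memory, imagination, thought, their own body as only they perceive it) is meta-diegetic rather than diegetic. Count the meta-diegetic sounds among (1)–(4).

(1) is diegetic: an in-world source (a door); characters could hear it.
Sound (2): Petros is a character speaking aloud in the scene, so diegetic.
(3) Petros's thought-voice: a private mental sound no other character can hear → meta-diegetic.
Sound (4): the instrument and the performer are both in the scene, so diegetic.
Meta-diegetic: (3) — that's 1.

1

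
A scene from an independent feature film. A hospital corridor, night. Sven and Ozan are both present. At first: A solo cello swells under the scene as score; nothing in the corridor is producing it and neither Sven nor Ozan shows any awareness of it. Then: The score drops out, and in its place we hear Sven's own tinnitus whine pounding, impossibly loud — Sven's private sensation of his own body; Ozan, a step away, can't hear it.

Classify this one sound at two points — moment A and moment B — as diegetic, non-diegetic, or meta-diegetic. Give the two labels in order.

Moment A: underscore with no in-world source, inaudible to the characters → non-diegetic.
Moment B: the body sound is Sven's subjective perception alone — Ozan can't hear it → meta-diegetic.

non-diegetic, meta-diegetic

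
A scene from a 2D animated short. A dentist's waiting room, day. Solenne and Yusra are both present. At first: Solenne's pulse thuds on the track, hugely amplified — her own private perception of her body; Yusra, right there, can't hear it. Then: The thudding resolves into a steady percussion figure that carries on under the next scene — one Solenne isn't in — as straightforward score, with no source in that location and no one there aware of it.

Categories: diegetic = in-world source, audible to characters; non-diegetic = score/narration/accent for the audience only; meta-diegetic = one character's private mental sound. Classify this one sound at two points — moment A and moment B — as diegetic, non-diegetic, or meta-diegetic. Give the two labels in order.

meta-diegetic, non-diegetic

Moment A: it's Solenne's subjective body sound, inaudible to Yusra → meta-diegetic.
Moment B: detached from Solenne and playing as sourceless score over a scene she isn't in — for the audience only → non-diegetic.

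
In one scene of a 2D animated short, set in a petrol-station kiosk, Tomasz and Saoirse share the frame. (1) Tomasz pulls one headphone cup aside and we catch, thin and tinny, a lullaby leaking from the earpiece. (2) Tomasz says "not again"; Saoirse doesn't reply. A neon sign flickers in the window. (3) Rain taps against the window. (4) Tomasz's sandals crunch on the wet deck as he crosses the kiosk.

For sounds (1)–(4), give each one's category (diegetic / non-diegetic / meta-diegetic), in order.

(1) it's leaking from a physical pair of headphones in the scene → diegetic.
(2) is diegetic: on-screen dialogue — Tomasz speaks and Saoirse is there to hear.
Sound (3): ambient/room sound belonging to the story's physical space, so diegetic.
Sound (4): a character's body making contact with the set — an in-world sound, so diegetic.

diegetic, diegetic, diegetic, diegetic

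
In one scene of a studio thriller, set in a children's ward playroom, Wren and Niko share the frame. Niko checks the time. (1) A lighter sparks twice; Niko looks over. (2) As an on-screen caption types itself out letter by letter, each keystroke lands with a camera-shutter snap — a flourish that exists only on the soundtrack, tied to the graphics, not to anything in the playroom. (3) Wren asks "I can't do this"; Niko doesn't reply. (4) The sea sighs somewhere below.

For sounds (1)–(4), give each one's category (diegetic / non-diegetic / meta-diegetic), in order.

diegetic, non-diegetic, diegetic, diegetic

Sound (1): a lighter is a real object/event in the scene's world, so diegetic.
(2) is non-diegetic: it accompanies on-screen graphics, not anything inside the story world.
Sound (3): on-screen dialogue — Wren speaks and Niko is there to hear, so diegetic.
(4) is diegetic: ambient/room sound belonging to the story's physical space.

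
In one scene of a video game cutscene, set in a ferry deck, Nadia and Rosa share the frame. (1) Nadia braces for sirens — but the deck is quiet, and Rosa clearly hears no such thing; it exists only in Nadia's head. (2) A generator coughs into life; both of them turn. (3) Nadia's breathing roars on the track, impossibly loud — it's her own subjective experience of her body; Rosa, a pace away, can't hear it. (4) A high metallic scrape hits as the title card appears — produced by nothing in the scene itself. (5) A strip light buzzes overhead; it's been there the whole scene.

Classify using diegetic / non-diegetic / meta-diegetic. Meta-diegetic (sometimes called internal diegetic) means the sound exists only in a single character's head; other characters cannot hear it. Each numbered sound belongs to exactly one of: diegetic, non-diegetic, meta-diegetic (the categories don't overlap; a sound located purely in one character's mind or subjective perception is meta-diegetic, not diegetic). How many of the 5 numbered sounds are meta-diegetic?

(1) subjective to Nadia: the deck is silent and Rosa hears nothing → meta-diegetic.
(2) is diegetic: the sound comes from a generator physically present in the location.
(3) point-of-audition from inside Nadia's body; not a sound in the room → meta-diegetic.
(4) is non-diegetic: an editorial stinger — it belongs to the cut, not the story world.
(5) a strip light is part of the location's real environment → diegetic.
So 2 of the 5 are meta-diegetic: (1), (3).

2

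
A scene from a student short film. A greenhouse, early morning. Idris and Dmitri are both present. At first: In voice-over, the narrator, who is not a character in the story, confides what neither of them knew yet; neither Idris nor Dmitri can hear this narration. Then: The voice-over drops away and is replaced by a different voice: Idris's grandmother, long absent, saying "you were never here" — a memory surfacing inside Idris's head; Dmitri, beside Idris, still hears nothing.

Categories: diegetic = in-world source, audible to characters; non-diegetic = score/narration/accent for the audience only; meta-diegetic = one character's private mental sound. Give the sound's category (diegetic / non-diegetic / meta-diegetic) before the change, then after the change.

Before the change: the external narrator addresses only the audience — outside the story world → non-diegetic.
After the change: the replacement voice is a memory inside Idris's mind specifically → meta-diegetic.

non-diegetic, meta-diegetic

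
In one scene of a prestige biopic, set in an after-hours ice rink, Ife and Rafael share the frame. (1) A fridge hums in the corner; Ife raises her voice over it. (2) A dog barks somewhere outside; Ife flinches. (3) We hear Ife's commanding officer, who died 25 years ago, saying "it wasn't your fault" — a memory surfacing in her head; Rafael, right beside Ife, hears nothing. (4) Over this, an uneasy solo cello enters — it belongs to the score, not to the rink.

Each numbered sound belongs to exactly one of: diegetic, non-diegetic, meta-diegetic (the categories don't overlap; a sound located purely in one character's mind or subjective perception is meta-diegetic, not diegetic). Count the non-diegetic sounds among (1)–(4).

(1) is diegetic: it's the actual ambient sound of the location.
(2) is diegetic: an in-world source (a dog); characters could hear it.
(3) the voice is a memory playing only inside Ife's mind; Rafael can't hear it → meta-diegetic.
Sound (4): score with no on-screen or off-screen source; it exists for the audience alone, so non-diegetic.
Non-diegetic: (4) — that's 1.

1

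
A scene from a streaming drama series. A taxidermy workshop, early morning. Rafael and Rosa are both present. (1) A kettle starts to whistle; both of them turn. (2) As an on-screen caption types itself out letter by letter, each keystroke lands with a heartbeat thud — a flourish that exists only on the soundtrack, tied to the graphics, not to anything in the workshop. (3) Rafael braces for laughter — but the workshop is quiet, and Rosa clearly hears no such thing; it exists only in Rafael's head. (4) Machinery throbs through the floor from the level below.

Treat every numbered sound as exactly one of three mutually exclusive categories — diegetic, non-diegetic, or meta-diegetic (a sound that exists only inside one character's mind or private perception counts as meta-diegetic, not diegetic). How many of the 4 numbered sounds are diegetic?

2

Sound (1): an in-world source (a kettle); characters could hear it, so diegetic.
Sound (2): it accompanies on-screen graphics, not anything inside the story world, so non-diegetic.
Sound (3): subjective to Rafael: the workshop is silent and Rosa hears nothing, so meta-diegetic.
(4) machinery is part of the location's real environment → diegetic.
So 2 of the 4 are diegetic: (1), (4).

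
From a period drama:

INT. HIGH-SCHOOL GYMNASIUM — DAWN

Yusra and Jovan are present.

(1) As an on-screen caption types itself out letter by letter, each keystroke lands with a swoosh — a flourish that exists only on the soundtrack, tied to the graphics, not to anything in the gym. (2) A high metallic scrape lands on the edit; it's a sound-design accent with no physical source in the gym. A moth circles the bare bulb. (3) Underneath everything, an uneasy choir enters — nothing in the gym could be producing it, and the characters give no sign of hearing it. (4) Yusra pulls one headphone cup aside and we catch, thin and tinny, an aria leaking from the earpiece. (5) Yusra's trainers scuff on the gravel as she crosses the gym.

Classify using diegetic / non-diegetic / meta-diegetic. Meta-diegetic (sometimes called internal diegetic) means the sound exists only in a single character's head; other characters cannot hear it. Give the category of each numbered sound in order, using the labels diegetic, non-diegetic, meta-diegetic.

non-diegetic, non-diegetic, non-diegetic, diegetic, diegetic

Sound (1): it accompanies on-screen graphics, not anything inside the story world, so non-diegetic.
(2) is non-diegetic: an editorial stinger — it belongs to the cut, not the story world.
(3) it has no source in the story world and no character can hear it — it's underscore → non-diegetic.
(4) the headphones are an on-screen source → diegetic.
Sound (5): Yusra's footsteps are produced in the story world, so diegetic.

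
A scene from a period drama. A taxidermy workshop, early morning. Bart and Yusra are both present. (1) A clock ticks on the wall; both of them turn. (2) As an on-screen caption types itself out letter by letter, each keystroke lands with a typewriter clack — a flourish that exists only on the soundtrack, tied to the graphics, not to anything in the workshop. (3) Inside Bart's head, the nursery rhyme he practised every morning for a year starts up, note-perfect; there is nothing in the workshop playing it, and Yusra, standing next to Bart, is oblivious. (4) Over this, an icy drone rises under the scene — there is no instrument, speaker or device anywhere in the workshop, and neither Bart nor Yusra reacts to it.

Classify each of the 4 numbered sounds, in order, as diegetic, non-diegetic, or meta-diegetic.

Sound (1): an in-world source (a clock); characters could hear it, so diegetic.
(2) sound married to a title/caption — outside the diegesis by definition → non-diegetic.
Sound (3): the music is a memory playing inside Bart's mind alone; no real-world source, Yusra can't hear it, so meta-diegetic.
(4) is non-diegetic: it has no source in the story world and no character can hear it — it's underscore.

diegetic, non-diegetic, meta-diegetic, non-diegetic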